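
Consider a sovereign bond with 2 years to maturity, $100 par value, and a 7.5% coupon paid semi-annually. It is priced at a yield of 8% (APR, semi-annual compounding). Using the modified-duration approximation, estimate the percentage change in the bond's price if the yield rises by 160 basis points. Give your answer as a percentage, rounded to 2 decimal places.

-2.91%

Periodic yield y = 0.04. Modified duration first:
  t   CF        PV=CF/(1+0.04)^t    t·PV
  1         3.75         3.6058         3.6058
  2         3.75         3.4671         6.9342
  3         3.75         3.3337        10.0012
  4       103.75        88.6859       354.7437
  Σ                     99.0925       375.2849
P = 99.0925; D_Mac = 3.78722 half-year periods = 1.89361 yrs; D_mod = 1.89361/(1+0.04) = 1.82078 yrs.
ΔP/P ≈ -D_mod · Δy = -1.82078 × (+0.016) = -0.029132 = -2.9132%.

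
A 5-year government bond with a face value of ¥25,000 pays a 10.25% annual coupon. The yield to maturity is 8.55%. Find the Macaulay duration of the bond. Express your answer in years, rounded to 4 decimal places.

4.1820 years

Periodic yield y = 0.0855. Discount each cash flow and weight by its year:
  t   CF        PV=CF/(1+0.0855)^t    t·PV
  1     2,562.50     2,360.6633     2,360.6633
  2     2,562.50     2,174.7244     4,349.4487
  3     2,562.50     2,003.4310     6,010.2930
  4     2,562.50     1,845.6297     7,382.5187
  5    27,562.50    18,288.1371    91,440.6853
  Σ                 26,672.5854   111,543.6090
Price P = Σ PV = 26,672.5854.
Macaulay duration = Σ(t·PV) / P = 111,543.6090 / 26,672.5854 = 4.18196 years.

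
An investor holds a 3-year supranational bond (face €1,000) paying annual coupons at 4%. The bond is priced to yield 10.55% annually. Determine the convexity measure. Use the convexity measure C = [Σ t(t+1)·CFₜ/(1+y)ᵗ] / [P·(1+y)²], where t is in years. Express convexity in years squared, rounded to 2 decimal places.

With y = 0.1055:
  t   CF        PV=CF/(1+0.1055)^t    t·PV        t(t+1)·PV
  1        40.00        36.1827        36.1827          72.3654
  2        40.00        32.7297        65.4595         196.3784
  3     1,040.00       769.7631     2,309.2894       9,237.1574
  Σ                    838.6756     2,410.9315       9,505.9013
P = 838.6756.
Convexity = Σ t(t+1)·PV / [P·(1+y)²] = 9,505.9013 / (838.6756 × 1.222130) = 9.27431.

9.27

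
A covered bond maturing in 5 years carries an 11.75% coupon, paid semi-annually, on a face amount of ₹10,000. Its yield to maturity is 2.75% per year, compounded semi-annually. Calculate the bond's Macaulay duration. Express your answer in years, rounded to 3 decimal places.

Periodic yield y = 0.01375. Discount each cash flow and weight by its period:
  t   CF        PV=CF/(1+0.01375)^t    t·PV
  1       587.50       579.5314       579.5314
  2       587.50       571.6710     1,143.3419
  3       587.50       563.9171     1,691.7513
  4       587.50       556.2684     2,225.0737
  5       587.50       548.7235     2,743.6173
  6       587.50       541.2809     3,247.6851
  7       587.50       533.9392     3,737.5743
  8       587.50       526.6971     4,213.5769
  9       587.50       519.5533     4,675.9793
  10   10,587.50     9,236.0176    92,360.1759
  Σ                 14,177.5994   116,618.3072
Price P = Σ PV = 14,177.5994.
Macaulay duration = Σ(t·PV) / P = 116,618.3072 / 14,177.5994 = 8.22553 half-year periods.
In years: 8.22553 / 2 = 4.11277 years.

4.113 years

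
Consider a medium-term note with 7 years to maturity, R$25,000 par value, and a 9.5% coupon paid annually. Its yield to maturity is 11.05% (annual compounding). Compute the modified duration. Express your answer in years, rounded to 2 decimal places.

4.82 years

Periodic yield y = 0.1105. First find Macaulay duration:
  t   CF        PV=CF/(1+0.1105)^t    t·PV
  1     2,375.00     2,138.6763     2,138.6763
  2     2,375.00     1,925.8679     3,851.7357
  3     2,375.00     1,734.2349     5,202.7047
  4     2,375.00     1,561.6703     6,246.6814
  5     2,375.00     1,406.2768     7,031.3838
  6     2,375.00     1,266.3456     7,598.0734
  7    27,375.00    13,143.8982    92,007.2876
  Σ                 23,176.9700   124,076.5429
P = 23,176.9700; Macaulay duration = 124,076.5429 / 23,176.9700 = 5.35344 years.
Modified duration = D_Mac / (1 + y) = 5.35344 / 1.1105 = 4.82075 years.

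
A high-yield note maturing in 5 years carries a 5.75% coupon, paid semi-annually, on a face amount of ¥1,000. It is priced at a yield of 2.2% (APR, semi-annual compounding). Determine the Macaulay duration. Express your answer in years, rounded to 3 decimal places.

Periodic yield y = 0.011. Discount each cash flow and weight by its period:
  t   CF        PV=CF/(1+0.011)^t    t·PV
  1        28.75        28.4372        28.4372
  2        28.75        28.1278        56.2556
  3        28.75        27.8217        83.4652
  4        28.75        27.5190       110.0761
  5        28.75        27.2196       136.0981
  6        28.75        26.9235       161.5408
  7        28.75        26.6305       186.4137
  8        28.75        26.3408       210.7262
  9        28.75        26.0542       234.4876
  10    1,028.75       922.1430     9,221.4304
  Σ                  1,167.2174    10,428.9310
Price P = Σ PV = 1,167.2174.
Macaulay duration = Σ(t·PV) / P = 10,428.9310 / 1,167.2174 = 8.93487 half-year periods.
In years: 8.93487 / 2 = 4.46743 years.

4.467 years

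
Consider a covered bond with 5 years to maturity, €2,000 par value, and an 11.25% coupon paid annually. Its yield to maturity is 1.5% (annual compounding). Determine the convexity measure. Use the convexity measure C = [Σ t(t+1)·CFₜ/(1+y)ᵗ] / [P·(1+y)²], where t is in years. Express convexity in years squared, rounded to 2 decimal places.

23.35

With y = 0.015:
  t   CF        PV=CF/(1+0.015)^t    t·PV        t(t+1)·PV
  1       225.00       221.6749       221.6749         443.3498
  2       225.00       218.3989       436.7978       1,310.3934
  3       225.00       215.1713       645.5140       2,582.0559
  4       225.00       211.9915       847.9658       4,239.8290
  5     2,225.00     2,065.3792    10,326.8961      61,961.3767
  Σ                  2,932.6158    12,478.8486      70,537.0048
P = 2,932.6158.
Convexity = Σ t(t+1)·PV / [P·(1+y)²] = 70,537.0048 / (2,932.6158 × 1.030225) = 23.34693.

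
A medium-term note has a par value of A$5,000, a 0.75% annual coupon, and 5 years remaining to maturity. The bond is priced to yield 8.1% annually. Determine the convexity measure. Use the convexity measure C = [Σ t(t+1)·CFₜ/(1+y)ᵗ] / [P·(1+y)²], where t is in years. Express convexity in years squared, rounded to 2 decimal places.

With y = 0.081:
  t   CF        PV=CF/(1+0.081)^t    t·PV        t(t+1)·PV
  1        37.50        34.6901        34.6901          69.3802
  2        37.50        32.0908        64.1815         192.5445
  3        37.50        29.6862        89.0585         356.2341
  4        37.50        27.4618       109.8471         549.2354
  5     5,037.50     3,412.6095    17,063.0473     102,378.2836
  Σ                  3,536.5382    17,360.8245     103,545.6777
P = 3,536.5382.
Convexity = Σ t(t+1)·PV / [P·(1+y)²] = 103,545.6777 / (3,536.5382 × 1.168561) = 25.05545.

25.06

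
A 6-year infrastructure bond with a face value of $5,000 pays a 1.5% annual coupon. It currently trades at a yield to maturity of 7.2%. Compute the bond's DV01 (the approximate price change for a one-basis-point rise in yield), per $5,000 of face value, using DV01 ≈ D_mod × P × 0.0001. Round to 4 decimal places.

Periodic yield y = 0.072.
  t   CF        PV=CF/(1+0.072)^t    t·PV
  1        75.00        69.9627        69.9627
  2        75.00        65.2637       130.5274
  3        75.00        60.8803       182.6410
  4        75.00        56.7913       227.1654
  5        75.00        52.9770       264.8850
  6     5,075.00     3,344.0082    20,064.0492
  Σ                  3,649.8832    20,939.2306
P = 3,649.8832; D_Mac = 5.73696 yrs; D_mod = 5.35164 yrs.
DV01 ≈ 5.35164 × 3,649.8832 × 0.0001 = 1.953286.

$1.9533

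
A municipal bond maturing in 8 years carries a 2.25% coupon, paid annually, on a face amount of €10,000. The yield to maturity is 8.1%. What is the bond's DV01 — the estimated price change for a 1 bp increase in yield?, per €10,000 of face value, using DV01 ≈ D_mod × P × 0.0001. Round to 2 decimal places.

Periodic yield y = 0.081.
  t   CF        PV=CF/(1+0.081)^t    t·PV
  1       225.00       208.1406       208.1406
  2       225.00       192.5445       385.0890
  3       225.00       178.1170       534.3511
  4       225.00       164.7706       659.0824
  5       225.00       152.4242       762.1212
  6       225.00       141.0030       846.0180
  7       225.00       130.4376       913.0629
  8    10,225.00     5,483.4990    43,867.9916
  Σ                  6,650.9365    48,175.8569
P = 6,650.9365; D_Mac = 7.24347 yrs; D_mod = 6.70071 yrs.
DV01 ≈ 6.70071 × 6,650.9365 × 0.0001 = 4.456601.

€4.46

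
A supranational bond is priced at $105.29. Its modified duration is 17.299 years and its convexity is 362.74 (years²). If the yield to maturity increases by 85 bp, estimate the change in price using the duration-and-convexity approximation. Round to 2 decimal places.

Duration effect: -D_mod·Δy = -17.299 × (+0.0085) = -0.1470415
Convexity effect: ½·C·(Δy)² = 0.5 × 362.74 × (0.0085)² = +0.0131039825
ΔP/P ≈ -0.1470415 + 0.0131039825 = -0.1339375175
ΔP ≈ 105.29 × (-0.1339375175) = -14.102281217575.

-$14.10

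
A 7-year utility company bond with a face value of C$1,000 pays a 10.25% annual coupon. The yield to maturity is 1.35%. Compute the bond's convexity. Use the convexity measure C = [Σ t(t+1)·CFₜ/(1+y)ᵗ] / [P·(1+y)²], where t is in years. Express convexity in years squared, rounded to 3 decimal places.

With y = 0.0135:
  t   CF        PV=CF/(1+0.0135)^t    t·PV        t(t+1)·PV
  1       102.50       101.1347       101.1347         202.2694
  2       102.50        99.7875       199.5751         598.7253
  3       102.50        98.4584       295.3751       1,181.5003
  4       102.50        97.1469       388.5875       1,942.9376
  5       102.50        95.8529       479.2643       2,875.5860
  6       102.50        94.5761       567.4565       3,972.1957
  7     1,102.50     1,003.7194     7,026.0359      56,208.2875
  Σ                  1,590.6758     9,057.4292      66,981.5018
P = 1,590.6758.
Convexity = Σ t(t+1)·PV / [P·(1+y)²] = 66,981.5018 / (1,590.6758 × 1.027182) = 40.99451.

40.995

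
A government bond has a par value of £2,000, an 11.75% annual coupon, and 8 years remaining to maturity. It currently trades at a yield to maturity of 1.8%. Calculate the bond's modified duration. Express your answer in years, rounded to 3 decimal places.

Periodic yield y = 0.018. First find Macaulay duration:
  t   CF        PV=CF/(1+0.018)^t    t·PV
  1       235.00       230.8448       230.8448
  2       235.00       226.7631       453.5261
  3       235.00       222.7535       668.2605
  4       235.00       218.8148       875.2593
  5       235.00       214.9458     1,074.7290
  6       235.00       211.1452     1,266.8711
  7       235.00       207.4118     1,451.8825
  8     2,235.00     1,937.7391    15,501.9128
  Σ                  3,470.4181    21,523.2862
P = 3,470.4181; Macaulay duration = 21,523.2862 / 3,470.4181 = 6.20193 years.
Modified duration = D_Mac / (1 + y) = 6.20193 / 1.018 = 6.09227 years.

6.092 years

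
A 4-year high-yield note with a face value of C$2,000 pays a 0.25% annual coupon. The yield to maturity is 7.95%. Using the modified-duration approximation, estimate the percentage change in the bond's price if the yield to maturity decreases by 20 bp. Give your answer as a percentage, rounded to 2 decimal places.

Periodic yield y = 0.0795. Modified duration first:
  t   CF        PV=CF/(1+0.0795)^t    t·PV
  1         5.00         4.6318         4.6318
  2         5.00         4.2907         8.5813
  3         5.00         3.9747        11.9240
  4     2,005.00     1,476.4672     5,905.8686
  Σ                  1,489.3643     5,931.0058
P = 1,489.3643; D_Mac = 3.98224 yrs; D_mod = 3.98224/(1+0.0795) = 3.68897 yrs.
ΔP/P ≈ -D_mod · Δy = -3.68897 × (-0.002) = +0.007378 = +0.7378%.

+0.74%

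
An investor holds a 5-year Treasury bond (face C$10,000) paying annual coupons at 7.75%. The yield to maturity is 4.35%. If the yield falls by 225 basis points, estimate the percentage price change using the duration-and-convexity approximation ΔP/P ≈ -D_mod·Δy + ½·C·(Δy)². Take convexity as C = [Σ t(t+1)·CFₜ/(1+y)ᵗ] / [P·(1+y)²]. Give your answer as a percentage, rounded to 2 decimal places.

+10.03%

With y = 0.0435:
  t   CF        PV=CF/(1+0.0435)^t    t·PV        t(t+1)·PV
  1       775.00       742.6929       742.6929       1,485.3857
  2       775.00       711.7325     1,423.4650       4,270.3950
  3       775.00       682.0628     2,046.1883       8,184.7532
  4       775.00       653.6299     2,614.5195      13,072.5973
  5    10,775.00     8,708.7337    43,543.6686     261,262.0117
  Σ                 11,498.8517    50,370.5342     288,275.1429
P = 11,498.8517; D_Mac = 4.38048 yrs; D_mod = 4.19788 yrs; C = 23.02331.
Duration effect: -4.19788 × (-0.0225) = +0.094452
Convexity effect: 0.5 × 23.02331 × (-0.0225)² = +0.0058278
ΔP/P ≈ +0.094452 + 0.0058278 = +0.100280 = +10.0280%.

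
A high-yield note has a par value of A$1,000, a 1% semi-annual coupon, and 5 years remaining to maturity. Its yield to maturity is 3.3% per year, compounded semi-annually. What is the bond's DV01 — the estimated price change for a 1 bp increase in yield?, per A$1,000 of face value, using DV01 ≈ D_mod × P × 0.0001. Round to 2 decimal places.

A$0.43

Periodic yield y = 0.0165.
  t   CF        PV=CF/(1+0.0165)^t    t·PV
  1         5.00         4.9188         4.9188
  2         5.00         4.8390         9.6780
  3         5.00         4.7604        14.2813
  4         5.00         4.6832        18.7327
  5         5.00         4.6072        23.0358
  6         5.00         4.5324        27.1942
  7         5.00         4.4588        31.2116
  8         5.00         4.3864        35.0914
  9         5.00         4.3152        38.8370
  10    1,005.00       853.2813     8,532.8131
  Σ                    894.7828     8,735.7941
P = 894.7828; D_Mac = 9.76303 half-year periods = 4.88152 yrs; D_mod = 4.80228 yrs.
DV01 ≈ 4.80228 × 894.7828 × 0.0001 = 0.429700.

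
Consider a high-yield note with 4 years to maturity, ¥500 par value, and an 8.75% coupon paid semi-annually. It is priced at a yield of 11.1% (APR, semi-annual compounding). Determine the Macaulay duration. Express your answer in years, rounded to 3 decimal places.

Periodic yield y = 0.0555. Discount each cash flow and weight by its period:
  t   CF        PV=CF/(1+0.0555)^t    t·PV
  1       21.875        20.7248        20.7248
  2       21.875        19.6350        39.2701
  3       21.875        18.6026        55.8078
  4       21.875        17.6244        70.4977
  5       21.875        16.6977        83.4885
  6       21.875        15.8197        94.9183
  7       21.875        14.9879       104.9152
  8      521.875       338.7666     2,710.1328
  Σ                    462.8587     3,179.7552
Price P = Σ PV = 462.8587.
Macaulay duration = Σ(t·PV) / P = 3,179.7552 / 462.8587 = 6.86982 half-year periods.
In years: 6.86982 / 2 = 3.43491 years.

3.435 years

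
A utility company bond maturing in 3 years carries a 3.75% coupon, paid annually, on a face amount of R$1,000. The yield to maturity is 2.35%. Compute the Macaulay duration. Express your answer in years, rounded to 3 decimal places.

2.895 years

Periodic yield y = 0.0235. Discount each cash flow and weight by its year:
  t   CF        PV=CF/(1+0.0235)^t    t·PV
  1        37.50        36.6390        36.6390
  2        37.50        35.7977        71.5955
  3     1,037.50       967.6640     2,902.9919
  Σ                  1,040.1007     3,011.2263
Price P = Σ PV = 1,040.1007.
Macaulay duration = Σ(t·PV) / P = 3,011.2263 / 1,040.1007 = 2.89513 years.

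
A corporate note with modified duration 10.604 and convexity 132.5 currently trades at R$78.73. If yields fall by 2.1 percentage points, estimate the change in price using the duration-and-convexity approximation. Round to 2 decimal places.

+R$19.83

Duration effect: -D_mod·Δy = -10.604 × (-0.021) = +0.222684
Convexity effect: ½·C·(Δy)² = 0.5 × 132.5 × (-0.021)² = +0.02921625
ΔP/P ≈ +0.222684 + 0.02921625 = +0.25190025
ΔP ≈ 78.73 × (+0.25190025) = +19.8321066825.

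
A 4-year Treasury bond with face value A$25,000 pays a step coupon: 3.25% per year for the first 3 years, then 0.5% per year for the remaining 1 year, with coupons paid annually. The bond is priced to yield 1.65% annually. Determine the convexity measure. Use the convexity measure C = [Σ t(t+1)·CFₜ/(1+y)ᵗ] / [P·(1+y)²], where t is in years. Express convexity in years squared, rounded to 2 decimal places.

18.18

With y = 0.0165:
  t   CF        PV=CF/(1+0.0165)^t    t·PV        t(t+1)·PV
  1       812.50       799.3114       799.3114       1,598.6227
  2       812.50       786.3368     1,572.6736       4,718.0208
  3       812.50       773.5729     2,320.7186       9,282.8742
  4    25,125.00    23,532.9590    94,131.8361     470,659.1804
  Σ                 25,892.1800    98,824.5396     486,258.6982
P = 25,892.1800.
Convexity = Σ t(t+1)·PV / [P·(1+y)²] = 486,258.6982 / (25,892.1800 × 1.033272) = 18.17540.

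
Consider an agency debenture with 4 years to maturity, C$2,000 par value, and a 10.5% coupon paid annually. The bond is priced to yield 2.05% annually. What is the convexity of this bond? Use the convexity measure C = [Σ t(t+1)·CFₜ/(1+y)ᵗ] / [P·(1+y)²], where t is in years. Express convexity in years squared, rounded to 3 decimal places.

With y = 0.0205:
  t   CF        PV=CF/(1+0.0205)^t    t·PV        t(t+1)·PV
  1       210.00       205.7815       205.7815         411.5630
  2       210.00       201.6477       403.2954       1,209.8862
  3       210.00       197.5970       592.7909       2,371.1636
  4     2,210.00     2,037.7000     8,150.7999      40,753.9993
  Σ                  2,642.7261     9,352.6676      44,746.6120
P = 2,642.7261.
Convexity = Σ t(t+1)·PV / [P·(1+y)²] = 44,746.6120 / (2,642.7261 × 1.041420) = 16.25856.

16.259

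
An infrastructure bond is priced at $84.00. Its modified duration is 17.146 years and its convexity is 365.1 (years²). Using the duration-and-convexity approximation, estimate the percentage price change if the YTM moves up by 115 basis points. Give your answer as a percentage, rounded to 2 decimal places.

-17.30%

Duration effect: -D_mod·Δy = -17.146 × (+0.0115) = -0.197179
Convexity effect: ½·C·(Δy)² = 0.5 × 365.1 × (0.0115)² = +0.0241422375
ΔP/P ≈ -0.197179 + 0.0241422375 = -0.1730367625
= -17.30367625%.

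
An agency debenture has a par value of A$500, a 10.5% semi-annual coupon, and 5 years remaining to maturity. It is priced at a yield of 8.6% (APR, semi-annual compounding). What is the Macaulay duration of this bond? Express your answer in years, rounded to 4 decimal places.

4.0551 years

Periodic yield y = 0.043. Discount each cash flow and weight by its period:
  t   CF        PV=CF/(1+0.043)^t    t·PV
  1        26.25        25.1678        25.1678
  2        26.25        24.1302        48.2604
  3        26.25        23.1354        69.4061
  4        26.25        22.1816        88.7262
  5        26.25        21.2671       106.3354
  6        26.25        20.3903       122.3418
  7        26.25        19.5497       136.8476
  8        26.25        18.7437       149.9494
  9        26.25        17.9709       161.7384
  10      526.25       345.4212     3,454.2123
  Σ                    537.9578     4,362.9853
Price P = Σ PV = 537.9578.
Macaulay duration = Σ(t·PV) / P = 4,362.9853 / 537.9578 = 8.11027 half-year periods.
In years: 8.11027 / 2 = 4.05514 years.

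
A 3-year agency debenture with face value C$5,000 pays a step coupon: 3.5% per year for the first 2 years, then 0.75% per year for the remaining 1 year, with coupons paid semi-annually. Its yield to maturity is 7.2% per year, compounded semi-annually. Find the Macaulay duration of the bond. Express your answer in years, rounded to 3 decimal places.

2.869 years

Periodic yield y = 0.036. Discount each cash flow and weight by its period:
  t   CF        PV=CF/(1+0.036)^t    t·PV
  1        87.50        84.4595        84.4595
  2        87.50        81.5246       163.0491
  3        87.50        78.6917       236.0750
  4        87.50        75.9572       303.8289
  5        18.75        15.7110        78.5548
  6     5,018.75     4,059.1680    24,355.0082
  Σ                  4,395.5119    25,220.9755
Price P = Σ PV = 4,395.5119.
Macaulay duration = Σ(t·PV) / P = 25,220.9755 / 4,395.5119 = 5.73789 half-year periods.
In years: 5.73789 / 2 = 2.86895 years.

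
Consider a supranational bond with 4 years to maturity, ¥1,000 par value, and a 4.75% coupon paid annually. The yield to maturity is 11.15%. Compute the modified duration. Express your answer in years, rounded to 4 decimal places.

Periodic yield y = 0.1115. First find Macaulay duration:
  t   CF        PV=CF/(1+0.1115)^t    t·PV
  1        47.50        42.7350        42.7350
  2        47.50        38.4481        76.8962
  3        47.50        34.5912       103.7735
  4     1,047.50       686.3034     2,745.2137
  Σ                    802.0777     2,968.6184
P = 802.0777; Macaulay duration = 2,968.6184 / 802.0777 = 3.70116 years.
Modified duration = D_Mac / (1 + y) = 3.70116 / 1.1115 = 3.32988 years.

3.3299 years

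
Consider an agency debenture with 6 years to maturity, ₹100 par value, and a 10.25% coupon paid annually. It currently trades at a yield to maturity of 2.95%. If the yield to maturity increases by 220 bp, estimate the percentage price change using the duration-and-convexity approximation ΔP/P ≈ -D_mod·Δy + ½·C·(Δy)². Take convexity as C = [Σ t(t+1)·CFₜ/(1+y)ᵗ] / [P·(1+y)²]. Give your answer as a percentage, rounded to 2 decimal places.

With y = 0.0295:
  t   CF        PV=CF/(1+0.0295)^t    t·PV        t(t+1)·PV
  1        10.25         9.9563         9.9563          19.9126
  2        10.25         9.6710        19.3420          58.0260
  3        10.25         9.3939        28.1816         112.7265
  4        10.25         9.1247        36.4988         182.4939
  5        10.25         8.8632        44.3162         265.8970
  6       110.25        92.6020       555.6122       3,889.2851
  Σ                    139.6111       693.9070       4,528.3411
P = 139.6111; D_Mac = 4.97028 yrs; D_mod = 4.82786 yrs; C = 30.60317.
Duration effect: -4.82786 × (+0.022) = -0.106213
Convexity effect: 0.5 × 30.60317 × (0.022)² = +0.0074060
ΔP/P ≈ -0.106213 + 0.0074060 = -0.098807 = -9.8807%.

-9.88%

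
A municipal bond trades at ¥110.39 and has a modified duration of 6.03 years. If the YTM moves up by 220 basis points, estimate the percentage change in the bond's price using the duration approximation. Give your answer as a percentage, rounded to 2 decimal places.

Duration approximation: ΔP/P ≈ -D_mod · Δy = -6.03 × (+0.022) = -0.132660.
As a percentage: -13.2660%.

-13.27%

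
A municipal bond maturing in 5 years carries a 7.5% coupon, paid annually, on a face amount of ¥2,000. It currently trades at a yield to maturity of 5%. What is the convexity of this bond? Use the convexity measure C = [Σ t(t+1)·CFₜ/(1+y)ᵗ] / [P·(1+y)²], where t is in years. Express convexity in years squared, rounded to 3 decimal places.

With y = 0.05:
  t   CF        PV=CF/(1+0.05)^t    t·PV        t(t+1)·PV
  1       150.00       142.8571       142.8571         285.7143
  2       150.00       136.0544       272.1088         816.3265
  3       150.00       129.5756       388.7269       1,554.9077
  4       150.00       123.4054       493.6215       2,468.1074
  5     2,150.00     1,684.5813     8,422.9063      50,537.4377
  Σ                  2,216.4738     9,720.2207      55,662.4937
P = 2,216.4738.
Convexity = Σ t(t+1)·PV / [P·(1+y)²] = 55,662.4937 / (2,216.4738 × 1.102500) = 22.77831.

22.778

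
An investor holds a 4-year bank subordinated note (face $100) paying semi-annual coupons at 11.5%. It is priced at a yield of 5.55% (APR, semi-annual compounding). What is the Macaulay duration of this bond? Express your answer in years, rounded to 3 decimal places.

3.387 years

Periodic yield y = 0.02775. Discount each cash flow and weight by its period:
  t   CF        PV=CF/(1+0.02775)^t    t·PV
  1         5.75         5.5947         5.5947
  2         5.75         5.4437        10.8874
  3         5.75         5.2967        15.8901
  4         5.75         5.1537        20.6147
  5         5.75         5.0145        25.0727
  6         5.75         4.8791        29.2748
  7         5.75         4.7474        33.2318
  8       105.75        84.9533       679.6268
  Σ                    121.0832       820.1930
Price P = Σ PV = 121.0832.
Macaulay duration = Σ(t·PV) / P = 820.1930 / 121.0832 = 6.77380 half-year periods.
In years: 6.77380 / 2 = 3.38690 years.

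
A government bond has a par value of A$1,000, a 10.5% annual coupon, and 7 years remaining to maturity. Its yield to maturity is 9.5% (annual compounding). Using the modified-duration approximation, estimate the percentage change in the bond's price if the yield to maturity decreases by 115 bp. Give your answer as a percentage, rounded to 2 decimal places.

Periodic yield y = 0.095. Modified duration first:
  t   CF        PV=CF/(1+0.095)^t    t·PV
  1       105.00        95.8904        95.8904
  2       105.00        87.5712       175.1423
  3       105.00        79.9737       239.9210
  4       105.00        73.0353       292.1412
  5       105.00        66.6989       333.4945
  6       105.00        60.9122       365.4735
  7     1,105.00       585.4145     4,097.9012
  Σ                  1,049.4961     5,599.9641
P = 1,049.4961; D_Mac = 5.33586 yrs; D_mod = 5.33586/(1+0.095) = 4.87293 yrs.
ΔP/P ≈ -D_mod · Δy = -4.87293 × (-0.0115) = +0.056039 = +5.6039%.

+5.60%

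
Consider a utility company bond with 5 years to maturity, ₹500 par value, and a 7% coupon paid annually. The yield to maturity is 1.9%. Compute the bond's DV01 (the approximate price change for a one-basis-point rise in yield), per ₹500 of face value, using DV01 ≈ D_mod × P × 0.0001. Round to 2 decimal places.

₹0.27

Periodic yield y = 0.019.
  t   CF        PV=CF/(1+0.019)^t    t·PV
  1        35.00        34.3474        34.3474
  2        35.00        33.7070        67.4139
  3        35.00        33.0785        99.2354
  4        35.00        32.4617       129.8468
  5       535.00       486.9483     2,434.7415
  Σ                    620.5429     2,765.5851
P = 620.5429; D_Mac = 4.45672 yrs; D_mod = 4.37362 yrs.
DV01 ≈ 4.37362 × 620.5429 × 0.0001 = 0.271402.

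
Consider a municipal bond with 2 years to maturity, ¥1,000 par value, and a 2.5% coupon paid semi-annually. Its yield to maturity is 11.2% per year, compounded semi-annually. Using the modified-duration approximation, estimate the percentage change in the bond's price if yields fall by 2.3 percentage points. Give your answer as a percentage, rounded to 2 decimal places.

+4.27%

Periodic yield y = 0.056. Modified duration first:
  t   CF        PV=CF/(1+0.056)^t    t·PV
  1        12.50        11.8371        11.8371
  2        12.50        11.2094        22.4188
  3        12.50        10.6150        31.8449
  4     1,012.50       814.2155     3,256.8620
  Σ                    847.8770     3,322.9627
P = 847.8770; D_Mac = 3.91916 half-year periods = 1.95958 yrs; D_mod = 1.95958/(1+0.056) = 1.85566 yrs.
ΔP/P ≈ -D_mod · Δy = -1.85566 × (-0.023) = +0.042680 = +4.2680%.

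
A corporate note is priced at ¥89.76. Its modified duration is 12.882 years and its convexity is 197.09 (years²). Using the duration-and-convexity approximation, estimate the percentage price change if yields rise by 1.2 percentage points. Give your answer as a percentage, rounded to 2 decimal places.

-14.04%

Duration effect: -D_mod·Δy = -12.882 × (+0.012) = -0.154584
Convexity effect: ½·C·(Δy)² = 0.5 × 197.09 × (0.012)² = +0.01419048
ΔP/P ≈ -0.154584 + 0.01419048 = -0.14039352
= -14.039352%.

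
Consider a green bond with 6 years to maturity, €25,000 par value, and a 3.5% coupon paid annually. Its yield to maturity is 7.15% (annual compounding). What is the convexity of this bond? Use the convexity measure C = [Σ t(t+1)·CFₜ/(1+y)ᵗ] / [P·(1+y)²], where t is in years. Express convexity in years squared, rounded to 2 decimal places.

32.22

With y = 0.0715:
  t   CF        PV=CF/(1+0.0715)^t    t·PV        t(t+1)·PV
  1       875.00       816.6122       816.6122       1,633.2245
  2       875.00       762.1206     1,524.2412       4,572.7236
  3       875.00       711.2651     2,133.7954       8,535.1817
  4       875.00       663.8032     2,655.2129      13,276.0643
  5       875.00       619.5084     3,097.5418      18,585.2510
  6    25,875.00    17,097.2911   102,583.7466     718,086.2264
  Σ                 20,670.6007   112,811.1502     764,688.6715
P = 20,670.6007.
Convexity = Σ t(t+1)·PV / [P·(1+y)²] = 764,688.6715 / (20,670.6007 × 1.148112) = 32.22161.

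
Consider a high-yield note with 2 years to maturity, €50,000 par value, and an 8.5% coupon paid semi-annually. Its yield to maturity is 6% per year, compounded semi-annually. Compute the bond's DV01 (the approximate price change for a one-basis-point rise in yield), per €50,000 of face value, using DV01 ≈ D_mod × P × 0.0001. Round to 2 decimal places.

Periodic yield y = 0.03.
  t   CF        PV=CF/(1+0.03)^t    t·PV
  1     2,125.00     2,063.1068     2,063.1068
  2     2,125.00     2,003.0163     4,006.0326
  3     2,125.00     1,944.6760     5,834.0281
  4    52,125.00    46,312.3874   185,249.5495
  Σ                 52,323.1865   197,152.7170
P = 52,323.1865; D_Mac = 3.76798 half-year periods = 1.88399 yrs; D_mod = 1.82912 yrs.
DV01 ≈ 1.82912 × 52,323.1865 × 0.0001 = 9.570520.

€9.57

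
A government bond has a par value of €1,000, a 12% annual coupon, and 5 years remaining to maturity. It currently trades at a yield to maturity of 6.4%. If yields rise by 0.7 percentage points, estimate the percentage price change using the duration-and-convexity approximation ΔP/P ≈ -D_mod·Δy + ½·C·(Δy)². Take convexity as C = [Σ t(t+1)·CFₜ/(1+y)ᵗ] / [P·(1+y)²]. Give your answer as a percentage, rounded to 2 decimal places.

-2.67%

With y = 0.064:
  t   CF        PV=CF/(1+0.064)^t    t·PV        t(t+1)·PV
  1       120.00       112.7820       112.7820         225.5639
  2       120.00       105.9981       211.9962         635.9885
  3       120.00        99.6223       298.8668       1,195.4670
  4       120.00        93.6299       374.5198       1,872.5988
  5     1,120.00       821.3152     4,106.5762      24,639.4573
  Σ                  1,233.3475     5,104.7408      28,569.0755
P = 1,233.3475; D_Mac = 4.13893 yrs; D_mod = 3.88997 yrs; C = 20.46103.
Duration effect: -3.88997 × (+0.007) = -0.027230
Convexity effect: 0.5 × 20.46103 × (0.007)² = +0.0005013
ΔP/P ≈ -0.027230 + 0.0005013 = -0.026729 = -2.6729%.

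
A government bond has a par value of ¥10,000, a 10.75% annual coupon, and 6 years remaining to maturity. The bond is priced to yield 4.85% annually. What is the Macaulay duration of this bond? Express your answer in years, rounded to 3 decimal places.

Periodic yield y = 0.0485. Discount each cash flow and weight by its year:
  t   CF        PV=CF/(1+0.0485)^t    t·PV
  1     1,075.00     1,025.2742     1,025.2742
  2     1,075.00       977.8485     1,955.6971
  3     1,075.00       932.6166     2,797.8499
  4     1,075.00       889.4770     3,557.9080
  5     1,075.00       848.3329     4,241.6643
  6    11,075.00     8,335.5282    50,013.1693
  Σ                 13,009.0775    63,591.5629
Price P = Σ PV = 13,009.0775.
Macaulay duration = Σ(t·PV) / P = 63,591.5629 / 13,009.0775 = 4.88825 years.

4.888 years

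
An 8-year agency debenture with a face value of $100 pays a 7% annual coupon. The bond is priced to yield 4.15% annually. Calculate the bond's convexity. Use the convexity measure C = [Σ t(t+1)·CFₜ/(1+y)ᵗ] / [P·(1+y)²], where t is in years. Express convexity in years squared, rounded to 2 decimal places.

With y = 0.0415:
  t   CF        PV=CF/(1+0.0415)^t    t·PV        t(t+1)·PV
  1         7.00         6.7211         6.7211          13.4422
  2         7.00         6.4533        12.9065          38.7196
  3         7.00         6.1961        18.5884          74.3535
  4         7.00         5.9492        23.7969         118.9847
  5         7.00         5.7122        28.5609         171.3653
  6         7.00         5.4846        32.9074         230.3518
  7         7.00         5.2660        36.8622         294.8975
  8       107.00        77.2876       618.3005       5,564.7042
  Σ                    119.0700       778.6439       6,506.8187
P = 119.0700.
Convexity = Σ t(t+1)·PV / [P·(1+y)²] = 6,506.8187 / (119.0700 × 1.084722) = 50.37879.

50.38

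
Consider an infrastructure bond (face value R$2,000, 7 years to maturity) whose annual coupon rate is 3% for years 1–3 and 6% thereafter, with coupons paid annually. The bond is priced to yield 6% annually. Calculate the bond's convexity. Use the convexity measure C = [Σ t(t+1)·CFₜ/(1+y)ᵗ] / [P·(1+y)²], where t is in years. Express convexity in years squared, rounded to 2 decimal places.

42.64

With y = 0.06:
  t   CF        PV=CF/(1+0.06)^t    t·PV        t(t+1)·PV
  1        60.00        56.6038        56.6038         113.2075
  2        60.00        53.3998       106.7996         320.3987
  3        60.00        50.3772       151.1315         604.5259
  4       120.00        95.0512       380.2050       1,901.0248
  5       120.00        89.6710       448.3549       2,690.1294
  6       120.00        84.5953       507.5716       3,553.0011
  7     2,120.00     1,409.9211     9,869.4476      78,955.5805
  Σ                  1,839.6193    11,520.1138      88,137.8680
P = 1,839.6193.
Convexity = Σ t(t+1)·PV / [P·(1+y)²] = 88,137.8680 / (1,839.6193 × 1.123600) = 42.64056.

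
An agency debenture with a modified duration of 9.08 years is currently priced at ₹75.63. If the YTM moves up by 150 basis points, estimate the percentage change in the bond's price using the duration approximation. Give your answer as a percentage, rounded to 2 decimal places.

Duration approximation: ΔP/P ≈ -D_mod · Δy = -9.08 × (+0.015) = -0.136200.
As a percentage: -13.6200%.

-13.62%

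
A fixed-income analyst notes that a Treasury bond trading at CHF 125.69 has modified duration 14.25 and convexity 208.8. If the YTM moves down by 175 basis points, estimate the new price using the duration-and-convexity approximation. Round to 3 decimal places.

CHF 161.053

Duration effect: -D_mod·Δy = -14.25 × (-0.0175) = +0.249375
Convexity effect: ½·C·(Δy)² = 0.5 × 208.8 × (-0.0175)² = +0.0319725
ΔP/P ≈ +0.249375 + 0.0319725 = +0.2813475
New price ≈ 125.69 × (1 + 0.2813475) = 161.052567275.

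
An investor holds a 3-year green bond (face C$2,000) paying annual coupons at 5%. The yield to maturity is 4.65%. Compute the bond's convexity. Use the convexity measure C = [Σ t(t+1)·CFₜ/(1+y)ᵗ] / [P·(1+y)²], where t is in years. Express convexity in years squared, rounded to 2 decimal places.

With y = 0.0465:
  t   CF        PV=CF/(1+0.0465)^t    t·PV        t(t+1)·PV
  1       100.00        95.5566        95.5566         191.1132
  2       100.00        91.3107       182.6213         547.8640
  3     2,100.00     1,832.3212     5,496.9635      21,987.8539
  Σ                  2,019.1884     5,775.1414      22,726.8312
P = 2,019.1884.
Convexity = Σ t(t+1)·PV / [P·(1+y)²] = 22,726.8312 / (2,019.1884 × 1.095162) = 10.27741.

10.28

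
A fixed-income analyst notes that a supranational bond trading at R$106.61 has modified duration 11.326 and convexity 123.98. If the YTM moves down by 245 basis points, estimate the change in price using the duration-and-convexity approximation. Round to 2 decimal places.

+R$33.55

Duration effect: -D_mod·Δy = -11.326 × (-0.0245) = +0.277487
Convexity effect: ½·C·(Δy)² = 0.5 × 123.98 × (-0.0245)² = +0.0372094975
ΔP/P ≈ +0.277487 + 0.0372094975 = +0.3146964975
ΔP ≈ 106.61 × (+0.3146964975) = +33.549793598475.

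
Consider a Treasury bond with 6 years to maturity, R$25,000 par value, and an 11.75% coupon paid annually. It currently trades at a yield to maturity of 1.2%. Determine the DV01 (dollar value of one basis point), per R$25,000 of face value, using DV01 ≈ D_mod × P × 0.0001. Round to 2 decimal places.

Periodic yield y = 0.012.
  t   CF        PV=CF/(1+0.012)^t    t·PV
  1     2,937.50     2,902.6680     2,902.6680
  2     2,937.50     2,868.2490     5,736.4980
  3     2,937.50     2,834.2381     8,502.7144
  4     2,937.50     2,800.6306    11,202.5223
  5     2,937.50     2,767.4215    13,837.1076
  6    27,937.50    26,007.8508   156,047.1049
  Σ                 40,181.0580   198,228.6152
P = 40,181.0580; D_Mac = 4.93338 yrs; D_mod = 4.87489 yrs.
DV01 ≈ 4.87489 × 40,181.0580 × 0.0001 = 19.587808.

R$19.59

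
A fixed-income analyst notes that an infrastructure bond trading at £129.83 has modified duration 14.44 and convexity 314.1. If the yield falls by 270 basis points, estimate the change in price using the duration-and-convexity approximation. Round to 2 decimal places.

+£65.48

Duration effect: -D_mod·Δy = -14.44 × (-0.027) = +0.389880
Convexity effect: ½·C·(Δy)² = 0.5 × 314.1 × (-0.027)² = +0.11448945
ΔP/P ≈ +0.389880 + 0.11448945 = +0.50436945
ΔP ≈ 129.83 × (+0.50436945) = +65.4822856935.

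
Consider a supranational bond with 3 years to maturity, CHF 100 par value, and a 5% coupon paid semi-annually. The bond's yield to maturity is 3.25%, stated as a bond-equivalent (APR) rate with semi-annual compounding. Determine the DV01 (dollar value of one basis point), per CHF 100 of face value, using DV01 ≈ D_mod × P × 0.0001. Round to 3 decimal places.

Periodic yield y = 0.01625.
  t   CF        PV=CF/(1+0.01625)^t    t·PV
  1         2.50         2.4600         2.4600
  2         2.50         2.4207         4.8414
  3         2.50         2.3820         7.1459
  4         2.50         2.3439         9.3756
  5         2.50         2.3064        11.5321
  6       102.50        93.0509       558.3053
  Σ                    104.9639       593.6603
P = 104.9639; D_Mac = 5.65585 half-year periods = 2.82793 yrs; D_mod = 2.78271 yrs.
DV01 ≈ 2.78271 × 104.9639 × 0.0001 = 0.029208.

CHF 0.029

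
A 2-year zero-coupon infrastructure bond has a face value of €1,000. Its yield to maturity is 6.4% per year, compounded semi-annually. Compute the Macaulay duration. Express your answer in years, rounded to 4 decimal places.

2.0000 years

A zero-coupon bond has a single cash flow at maturity, so its Macaulay duration equals its maturity: 2 years.
(Equivalently: 4 semi-annual periods ÷ 2 = 2 years.)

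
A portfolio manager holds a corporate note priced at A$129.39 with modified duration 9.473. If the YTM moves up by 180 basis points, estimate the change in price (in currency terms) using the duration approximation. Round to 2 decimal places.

Duration approximation: ΔP/P ≈ -D_mod · Δy = -9.473 × (+0.018) = -0.170514.
ΔP ≈ 129.39 × (-0.170514) = -22.06280646.

-A$22.06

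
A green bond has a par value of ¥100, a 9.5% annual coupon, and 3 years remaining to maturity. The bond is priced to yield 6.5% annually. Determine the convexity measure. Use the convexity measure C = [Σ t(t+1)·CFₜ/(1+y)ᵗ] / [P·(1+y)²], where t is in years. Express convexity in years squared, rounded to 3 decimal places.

9.441

With y = 0.065:
  t   CF        PV=CF/(1+0.065)^t    t·PV        t(t+1)·PV
  1         9.50         8.9202         8.9202          17.8404
  2         9.50         8.3758        16.7515          50.2546
  3       109.50        90.6495       271.9484       1,087.7937
  Σ                    107.9454       297.6201       1,155.8887
P = 107.9454.
Convexity = Σ t(t+1)·PV / [P·(1+y)²] = 1,155.8887 / (107.9454 × 1.134225) = 9.44088.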